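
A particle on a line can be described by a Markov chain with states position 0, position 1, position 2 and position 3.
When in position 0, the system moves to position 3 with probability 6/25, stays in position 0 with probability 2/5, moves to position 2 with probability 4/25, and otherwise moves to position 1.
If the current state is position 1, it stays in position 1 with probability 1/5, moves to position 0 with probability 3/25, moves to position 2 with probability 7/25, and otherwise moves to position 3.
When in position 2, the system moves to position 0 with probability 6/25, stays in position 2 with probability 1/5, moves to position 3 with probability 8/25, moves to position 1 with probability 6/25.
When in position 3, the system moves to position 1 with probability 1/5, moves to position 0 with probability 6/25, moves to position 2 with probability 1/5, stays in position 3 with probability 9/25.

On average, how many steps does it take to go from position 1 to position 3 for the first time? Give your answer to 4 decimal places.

2.8726

Let t(s) be the expected number of steps to first reach position 3 from state s, with t(position 3) = 0. Conditioning on the first step:
t(position 0) = 1 + 0.4·t(position 0) + 0.2·t(position 1) + 0.16·t(position 2)
t(position 1) = 1 + 0.12·t(position 0) + 0.2·t(position 1) + 0.28·t(position 2)
t(position 2) = 1 + 0.24·t(position 0) + 0.24·t(position 1) + 0.2·t(position 2)
Solving: t(position 0) = 3.4645, t(position 1) = 2.8726, t(position 2) = 3.1511.
Expected steps from position 1 to position 3: 2.8726.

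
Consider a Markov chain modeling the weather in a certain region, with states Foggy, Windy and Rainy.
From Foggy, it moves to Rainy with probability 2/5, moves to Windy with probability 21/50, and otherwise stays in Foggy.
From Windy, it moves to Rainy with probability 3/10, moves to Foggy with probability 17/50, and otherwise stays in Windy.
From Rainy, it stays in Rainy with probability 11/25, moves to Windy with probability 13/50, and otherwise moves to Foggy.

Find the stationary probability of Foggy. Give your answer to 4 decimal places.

0.2800

Let the stationary distribution be π with π = πP and π_1 + π_2 + π_3 = 1.
π_1 = 0.18·π_1 + 0.34·π_2 + 0.3·π_3
π_2 = 0.42·π_1 + 0.36·π_2 + 0.26·π_3
Solving with the normalization constraint gives π = (0.2800, 0.3387, 0.3814).
So the stationary probability of Foggy is 0.2800.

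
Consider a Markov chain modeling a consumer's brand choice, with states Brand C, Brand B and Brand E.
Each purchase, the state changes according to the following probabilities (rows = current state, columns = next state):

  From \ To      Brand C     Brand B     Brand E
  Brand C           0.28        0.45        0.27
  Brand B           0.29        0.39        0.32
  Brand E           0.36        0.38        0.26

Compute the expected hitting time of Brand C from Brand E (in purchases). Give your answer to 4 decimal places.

Let t(s) be the expected number of purchases to first reach Brand C from state s, with t(Brand C) = 0. Conditioning on the first purchase:
t(Brand B) = 1 + 0.39·t(Brand B) + 0.32·t(Brand E)
t(Brand E) = 1 + 0.38·t(Brand B) + 0.26·t(Brand E)
Solving: t(Brand B) = 3.2141, t(Brand E) = 3.0018.
Expected purchases from Brand E to Brand C: 3.0018.

3.0018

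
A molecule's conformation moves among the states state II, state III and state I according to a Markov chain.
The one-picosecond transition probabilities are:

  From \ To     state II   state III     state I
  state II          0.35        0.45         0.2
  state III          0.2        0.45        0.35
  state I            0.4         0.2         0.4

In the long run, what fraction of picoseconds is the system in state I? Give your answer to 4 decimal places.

0.3194

Let the stationary distribution be π with π = πP and π_1 + π_2 + π_3 = 1.
π_1 = 0.35·π_1 + 0.2·π_2 + 0.4·π_3
π_2 = 0.45·π_1 + 0.45·π_2 + 0.2·π_3
Solving with the normalization constraint gives π = (0.3104, 0.3701, 0.3194).
So the stationary probability of state I is 0.3194.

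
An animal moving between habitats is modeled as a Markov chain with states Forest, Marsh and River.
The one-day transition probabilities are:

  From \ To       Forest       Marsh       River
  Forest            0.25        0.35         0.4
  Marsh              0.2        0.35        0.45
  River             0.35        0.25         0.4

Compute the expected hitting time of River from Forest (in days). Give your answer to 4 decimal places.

2.3952

Let t(s) be the expected number of days to first reach River from state s, with t(River) = 0. Conditioning on the first day:
t(Forest) = 1 + 0.25·t(Forest) + 0.35·t(Marsh)
t(Marsh) = 1 + 0.2·t(Forest) + 0.35·t(Marsh)
Solving: t(Forest) = 2.3952, t(Marsh) = 2.2754.
Expected days from Forest to River: 2.3952.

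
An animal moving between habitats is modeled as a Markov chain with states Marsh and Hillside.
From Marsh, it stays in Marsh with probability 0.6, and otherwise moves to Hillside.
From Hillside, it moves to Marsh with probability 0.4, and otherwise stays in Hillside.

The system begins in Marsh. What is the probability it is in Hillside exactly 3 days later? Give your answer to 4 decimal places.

0.4960

Propagate the distribution vector 3 days from Marsh.
After 0 days: (1.0000, 0.0000)
After 1 day: (0.6000, 0.4000)
After 2 days: (0.5200, 0.4800)
After 3 days: (0.5040, 0.4960)
P(in Hillside after 3 days) = 0.4960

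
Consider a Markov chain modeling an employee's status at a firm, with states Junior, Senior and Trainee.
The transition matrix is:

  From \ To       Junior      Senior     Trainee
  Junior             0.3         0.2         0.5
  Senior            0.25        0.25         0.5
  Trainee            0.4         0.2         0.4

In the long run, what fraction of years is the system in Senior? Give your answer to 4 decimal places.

0.2105

Let the stationary distribution be π with π = πP and π_1 + π_2 + π_3 = 1.
π_1 = 0.3·π_1 + 0.25·π_2 + 0.4·π_3
π_2 = 0.2·π_1 + 0.25·π_2 + 0.2·π_3
Solving with the normalization constraint gives π = (0.3349, 0.2105, 0.4545).
So the stationary probability of Senior is 0.2105.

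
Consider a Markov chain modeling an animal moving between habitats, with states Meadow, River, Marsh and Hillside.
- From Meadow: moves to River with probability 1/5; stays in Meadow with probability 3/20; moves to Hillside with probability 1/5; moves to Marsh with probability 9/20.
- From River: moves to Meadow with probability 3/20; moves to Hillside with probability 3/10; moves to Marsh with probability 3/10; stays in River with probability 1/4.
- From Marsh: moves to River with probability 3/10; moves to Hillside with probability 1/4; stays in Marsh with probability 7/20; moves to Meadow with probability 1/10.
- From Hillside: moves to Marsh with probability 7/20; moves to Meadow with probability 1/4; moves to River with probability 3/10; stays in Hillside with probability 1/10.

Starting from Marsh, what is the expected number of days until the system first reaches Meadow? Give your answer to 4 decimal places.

6.7223

Let t(s) be the expected number of days to first reach Meadow from state s, with t(Meadow) = 0. Conditioning on the first day:
t(River) = 1 + 0.25·t(River) + 0.3·t(Marsh) + 0.3·t(Hillside)
t(Marsh) = 1 + 0.3·t(River) + 0.35·t(Marsh) + 0.25·t(Hillside)
t(Hillside) = 1 + 0.3·t(River) + 0.35·t(Marsh) + 0.1·t(Hillside)
Solving: t(River) = 6.3605, t(Marsh) = 6.7223, t(Hillside) = 5.8455.
Expected days from Marsh to Meadow: 6.7223.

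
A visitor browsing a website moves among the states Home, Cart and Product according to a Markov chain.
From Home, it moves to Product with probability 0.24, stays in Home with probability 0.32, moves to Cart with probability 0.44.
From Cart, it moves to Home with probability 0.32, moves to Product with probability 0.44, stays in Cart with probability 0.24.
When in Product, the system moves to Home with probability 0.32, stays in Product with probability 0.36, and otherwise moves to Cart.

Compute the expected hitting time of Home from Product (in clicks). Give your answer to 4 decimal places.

3.1250

Let t(s) be the expected number of clicks to first reach Home from state s, with t(Home) = 0. Conditioning on the first click:
t(Cart) = 1 + 0.24·t(Cart) + 0.44·t(Product)
t(Product) = 1 + 0.32·t(Cart) + 0.36·t(Product)
Solving: t(Cart) = 3.1250, t(Product) = 3.1250.
Expected clicks from Product to Home: 3.1250.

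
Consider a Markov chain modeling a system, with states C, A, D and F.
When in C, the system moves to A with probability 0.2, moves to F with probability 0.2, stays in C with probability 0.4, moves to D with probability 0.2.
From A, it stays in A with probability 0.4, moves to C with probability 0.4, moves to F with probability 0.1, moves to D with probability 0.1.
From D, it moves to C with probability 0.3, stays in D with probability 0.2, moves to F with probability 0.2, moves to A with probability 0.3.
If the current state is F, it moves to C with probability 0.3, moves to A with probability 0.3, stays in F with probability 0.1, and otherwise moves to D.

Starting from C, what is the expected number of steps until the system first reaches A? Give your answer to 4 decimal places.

Let t(s) be the expected number of steps to first reach A from state s, with t(A) = 0. Conditioning on the first step:
t(C) = 1 + 0.4·t(C) + 0.2·t(D) + 0.2·t(F)
t(D) = 1 + 0.3·t(C) + 0.2·t(D) + 0.2·t(F)
t(F) = 1 + 0.3·t(C) + 0.3·t(D) + 0.1·t(F)
Solving: t(C) = 4.1667, t(D) = 3.7500, t(F) = 3.7500.
Expected steps from C to A: 4.1667.

4.1667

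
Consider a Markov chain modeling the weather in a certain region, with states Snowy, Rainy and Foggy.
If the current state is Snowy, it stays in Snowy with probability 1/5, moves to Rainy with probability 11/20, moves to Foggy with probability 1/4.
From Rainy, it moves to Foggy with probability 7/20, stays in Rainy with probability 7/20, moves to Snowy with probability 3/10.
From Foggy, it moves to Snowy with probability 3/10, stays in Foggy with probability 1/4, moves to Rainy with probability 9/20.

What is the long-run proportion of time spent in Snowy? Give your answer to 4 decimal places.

0.2727

Let the stationary distribution be π with π = πP and π_1 + π_2 + π_3 = 1.
π_1 = 0.2·π_1 + 0.3·π_2 + 0.3·π_3
π_2 = 0.55·π_1 + 0.35·π_2 + 0.45·π_3
Solving with the normalization constraint gives π = (0.2727, 0.4339, 0.2934).
So the stationary probability of Snowy is 0.2727.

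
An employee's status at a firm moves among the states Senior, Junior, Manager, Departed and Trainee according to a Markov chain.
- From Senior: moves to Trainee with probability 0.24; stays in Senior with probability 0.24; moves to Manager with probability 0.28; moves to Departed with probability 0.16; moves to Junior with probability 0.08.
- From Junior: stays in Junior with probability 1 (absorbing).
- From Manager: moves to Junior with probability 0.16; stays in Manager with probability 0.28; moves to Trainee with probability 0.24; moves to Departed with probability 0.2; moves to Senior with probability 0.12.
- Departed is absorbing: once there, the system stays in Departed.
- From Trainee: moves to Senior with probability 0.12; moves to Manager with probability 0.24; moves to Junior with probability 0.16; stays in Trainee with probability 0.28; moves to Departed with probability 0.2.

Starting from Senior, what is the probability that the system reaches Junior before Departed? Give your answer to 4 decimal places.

Let h(s) be the probability of absorption at Junior starting from transient state s. Then h(Junior) = 1 and h(Departed) = 0. By first-step analysis:
h(Senior) = 0.24·h(Senior) + 0.08·1 + 0.28·h(Manager) + 0.16·0 + 0.24·h(Trainee)
h(Manager) = 0.12·h(Senior) + 0.16·1 + 0.28·h(Manager) + 0.2·0 + 0.24·h(Trainee)
h(Trainee) = 0.12·h(Senior) + 0.16·1 + 0.24·h(Manager) + 0.2·0 + 0.28·h(Trainee)
Solving: h(Senior) = 0.4021, h(Manager) = 0.4339, h(Trainee) = 0.4339.
Starting from Senior, the probability is 0.4021.

0.4021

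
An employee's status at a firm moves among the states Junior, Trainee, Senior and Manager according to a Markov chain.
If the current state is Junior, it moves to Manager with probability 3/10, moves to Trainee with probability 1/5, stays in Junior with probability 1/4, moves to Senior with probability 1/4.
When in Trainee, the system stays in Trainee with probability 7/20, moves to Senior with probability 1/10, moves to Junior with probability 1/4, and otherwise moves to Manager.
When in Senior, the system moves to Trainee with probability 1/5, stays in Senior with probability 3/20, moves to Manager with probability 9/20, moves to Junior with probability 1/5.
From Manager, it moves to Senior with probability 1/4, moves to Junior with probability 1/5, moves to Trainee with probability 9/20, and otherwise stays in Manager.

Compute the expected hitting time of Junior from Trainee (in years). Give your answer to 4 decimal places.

Let t(s) be the expected number of years to first reach Junior from state s, with t(Junior) = 0. Conditioning on the first year:
t(Trainee) = 1 + 0.35·t(Trainee) + 0.1·t(Senior) + 0.3·t(Manager)
t(Senior) = 1 + 0.2·t(Trainee) + 0.15·t(Senior) + 0.45·t(Manager)
t(Manager) = 1 + 0.45·t(Trainee) + 0.25·t(Senior) + 0.1·t(Manager)
Solving: t(Trainee) = 4.3631, t(Senior) = 4.6266, t(Manager) = 4.5778.
Expected years from Trainee to Junior: 4.3631.

4.3631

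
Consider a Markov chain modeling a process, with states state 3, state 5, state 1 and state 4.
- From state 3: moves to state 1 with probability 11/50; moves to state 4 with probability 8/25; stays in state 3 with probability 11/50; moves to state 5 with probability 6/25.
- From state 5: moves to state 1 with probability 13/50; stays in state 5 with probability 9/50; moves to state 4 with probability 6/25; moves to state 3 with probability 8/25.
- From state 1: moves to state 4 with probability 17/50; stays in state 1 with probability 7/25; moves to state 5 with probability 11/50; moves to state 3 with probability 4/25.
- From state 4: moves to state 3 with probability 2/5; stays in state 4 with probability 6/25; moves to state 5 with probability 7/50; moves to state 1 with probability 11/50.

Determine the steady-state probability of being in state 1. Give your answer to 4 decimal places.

0.2423

Let the stationary distribution be π with π = πP and π_1 + π_2 + π_3 + π_4 = 1.
π_1 = 0.22·π_1 + 0.32·π_2 + 0.16·π_3 + 0.4·π_4
π_2 = 0.24·π_1 + 0.18·π_2 + 0.22·π_3 + 0.14·π_4
π_3 = 0.22·π_1 + 0.26·π_2 + 0.28·π_3 + 0.22·π_4
Solving with the normalization constraint gives π = (0.2765, 0.1948, 0.2423, 0.2864).
So the stationary probability of state 1 is 0.2423.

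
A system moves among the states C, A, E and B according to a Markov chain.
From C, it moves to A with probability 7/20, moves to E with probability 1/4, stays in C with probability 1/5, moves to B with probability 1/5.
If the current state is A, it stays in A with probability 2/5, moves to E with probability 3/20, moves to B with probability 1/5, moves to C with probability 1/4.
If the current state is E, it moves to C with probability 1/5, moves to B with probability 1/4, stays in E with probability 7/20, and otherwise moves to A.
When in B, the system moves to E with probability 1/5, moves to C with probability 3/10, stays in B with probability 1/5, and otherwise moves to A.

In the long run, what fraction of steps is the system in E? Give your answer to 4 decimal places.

Let the stationary distribution be π with π = πP and π_1 + π_2 + π_3 + π_4 = 1.
π_1 = 0.2·π_1 + 0.25·π_2 + 0.2·π_3 + 0.3·π_4
π_2 = 0.35·π_1 + 0.4·π_2 + 0.2·π_3 + 0.3·π_4
π_3 = 0.25·π_1 + 0.15·π_2 + 0.35·π_3 + 0.2·π_4
Solving with the normalization constraint gives π = (0.2372, 0.3209, 0.2304, 0.2115).
So the stationary probability of E is 0.2304.

0.2304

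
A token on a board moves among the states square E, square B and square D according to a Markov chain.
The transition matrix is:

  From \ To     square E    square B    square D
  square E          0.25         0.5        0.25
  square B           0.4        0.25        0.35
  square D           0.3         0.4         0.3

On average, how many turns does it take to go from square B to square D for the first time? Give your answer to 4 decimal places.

3.1724

Let t(s) be the expected number of turns to first reach square D from state s, with t(square D) = 0. Conditioning on the first turn:
t(square E) = 1 + 0.25·t(square E) + 0.5·t(square B)
t(square B) = 1 + 0.4·t(square E) + 0.25·t(square B)
Solving: t(square E) = 3.4483, t(square B) = 3.1724.
Expected turns from square B to square D: 3.1724.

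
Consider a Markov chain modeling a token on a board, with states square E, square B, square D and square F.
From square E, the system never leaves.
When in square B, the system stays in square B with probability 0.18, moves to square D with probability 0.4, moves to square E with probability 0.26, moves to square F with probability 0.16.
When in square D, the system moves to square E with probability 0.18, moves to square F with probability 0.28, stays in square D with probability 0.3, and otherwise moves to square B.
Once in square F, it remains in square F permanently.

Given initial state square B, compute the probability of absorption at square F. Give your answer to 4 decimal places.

Let h(s) be the probability of absorption at square F starting from transient state s. Then h(square F) = 1 and h(square E) = 0. By first-step analysis:
h(square B) = 0.26·0 + 0.18·h(square B) + 0.4·h(square D) + 0.16·1
h(square D) = 0.18·0 + 0.24·h(square B) + 0.3·h(square D) + 0.28·1
Solving: h(square B) = 0.4686, h(square D) = 0.5607.
Starting from square B, the probability is 0.4686.

0.4686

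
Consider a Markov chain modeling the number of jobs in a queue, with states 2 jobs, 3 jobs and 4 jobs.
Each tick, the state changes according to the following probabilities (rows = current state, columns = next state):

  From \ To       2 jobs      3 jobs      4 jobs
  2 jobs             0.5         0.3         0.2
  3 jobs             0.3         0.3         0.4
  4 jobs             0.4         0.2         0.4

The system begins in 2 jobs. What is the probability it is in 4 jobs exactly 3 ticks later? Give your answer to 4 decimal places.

0.3160

Propagate the distribution vector 3 ticks from 2 jobs.
After 0 ticks: (1.0000, 0.0000, 0.0000)
After 1 tick: (0.5000, 0.3000, 0.2000)
After 2 ticks: (0.4200, 0.2800, 0.3000)
After 3 ticks: (0.4140, 0.2700, 0.3160)
P(in 4 jobs after 3 ticks) = 0.3160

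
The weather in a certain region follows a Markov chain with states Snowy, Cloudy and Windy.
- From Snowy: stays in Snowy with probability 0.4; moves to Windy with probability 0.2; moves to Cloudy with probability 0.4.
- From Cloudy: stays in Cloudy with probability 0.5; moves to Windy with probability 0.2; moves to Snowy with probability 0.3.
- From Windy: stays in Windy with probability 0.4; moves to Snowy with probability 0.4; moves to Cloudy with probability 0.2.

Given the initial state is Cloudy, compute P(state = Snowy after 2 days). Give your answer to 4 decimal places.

0.3500

Sum over the intermediate state after 1 day:
P = P(Cloudy→Snowy)·P(Snowy→Snowy) + P(Cloudy→Cloudy)·P(Cloudy→Snowy) + P(Cloudy→Windy)·P(Windy→Snowy)
  = 0.3×0.4 + 0.5×0.3 + 0.2×0.4
  = 0.1200 + 0.1500 + 0.0800 = 0.3500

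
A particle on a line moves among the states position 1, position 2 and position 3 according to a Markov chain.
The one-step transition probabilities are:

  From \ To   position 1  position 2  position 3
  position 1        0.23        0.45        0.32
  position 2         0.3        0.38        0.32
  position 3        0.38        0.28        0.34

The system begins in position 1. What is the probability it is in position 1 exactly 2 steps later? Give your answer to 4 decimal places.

Sum over the intermediate state after 1 step:
P = P(position 1→position 1)·P(position 1→position 1) + P(position 1→position 2)·P(position 2→position 1) + P(position 1→position 3)·P(position 3→position 1)
  = 0.23×0.23 + 0.45×0.3 + 0.32×0.38
  = 0.0529 + 0.1350 + 0.1216 = 0.3095

0.3095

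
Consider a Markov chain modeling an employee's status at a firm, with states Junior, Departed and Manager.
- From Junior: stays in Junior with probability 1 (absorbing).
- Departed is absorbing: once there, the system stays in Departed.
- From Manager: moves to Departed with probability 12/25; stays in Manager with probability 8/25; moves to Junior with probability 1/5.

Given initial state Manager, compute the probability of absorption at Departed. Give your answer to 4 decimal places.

Let h(s) be the probability of absorption at Departed starting from transient state s. Then h(Departed) = 1 and h(Junior) = 0. By first-step analysis:
h(Manager) = 0.2·0 + 0.48·1 + 0.32·h(Manager)
Solving: h(Manager) = 0.7059.
Starting from Manager, the probability is 0.7059.

0.7059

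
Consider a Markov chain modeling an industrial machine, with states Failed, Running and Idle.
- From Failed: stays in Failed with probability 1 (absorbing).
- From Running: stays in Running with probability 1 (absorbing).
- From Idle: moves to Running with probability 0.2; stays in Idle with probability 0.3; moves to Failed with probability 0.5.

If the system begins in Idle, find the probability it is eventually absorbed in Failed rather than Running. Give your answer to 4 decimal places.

Let h(s) be the probability of absorption at Failed starting from transient state s. Then h(Failed) = 1 and h(Running) = 0. By first-step analysis:
h(Idle) = 0.5·1 + 0.2·0 + 0.3·h(Idle)
Solving: h(Idle) = 0.7143.
Starting from Idle, the probability is 0.7143.

0.7143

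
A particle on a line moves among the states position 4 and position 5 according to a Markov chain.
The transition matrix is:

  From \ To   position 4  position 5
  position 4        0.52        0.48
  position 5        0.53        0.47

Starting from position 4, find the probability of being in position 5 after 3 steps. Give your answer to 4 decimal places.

Propagate the distribution vector 3 steps from position 4.
After 0 steps: (1.0000, 0.0000)
After 1 step: (0.5200, 0.4800)
After 2 steps: (0.5248, 0.4752)
After 3 steps: (0.5248, 0.4752)
P(in position 5 after 3 steps) = 0.4752

0.4752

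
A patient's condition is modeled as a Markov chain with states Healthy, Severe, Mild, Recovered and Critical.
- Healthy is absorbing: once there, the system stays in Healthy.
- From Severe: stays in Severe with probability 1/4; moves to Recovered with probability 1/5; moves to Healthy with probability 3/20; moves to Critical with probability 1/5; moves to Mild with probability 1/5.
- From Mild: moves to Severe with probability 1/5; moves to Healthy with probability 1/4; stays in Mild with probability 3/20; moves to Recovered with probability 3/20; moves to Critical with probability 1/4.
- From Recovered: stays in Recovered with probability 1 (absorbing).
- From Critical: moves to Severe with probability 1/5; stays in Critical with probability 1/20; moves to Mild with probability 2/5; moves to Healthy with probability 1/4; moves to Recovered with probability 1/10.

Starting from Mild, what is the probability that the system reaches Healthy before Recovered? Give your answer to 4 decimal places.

Let h(s) be the probability of absorption at Healthy starting from transient state s. Then h(Healthy) = 1 and h(Recovered) = 0. By first-step analysis:
h(Severe) = 0.15·1 + 0.25·h(Severe) + 0.2·h(Mild) + 0.2·0 + 0.2·h(Critical)
h(Mild) = 0.25·1 + 0.2·h(Severe) + 0.15·h(Mild) + 0.15·0 + 0.25·h(Critical)
h(Critical) = 0.25·1 + 0.2·h(Severe) + 0.4·h(Mild) + 0.1·0 + 0.05·h(Critical)
Solving: h(Severe) = 0.5285, h(Mild) = 0.6033, h(Critical) = 0.6284.
Starting from Mild, the probability is 0.6033.

0.6033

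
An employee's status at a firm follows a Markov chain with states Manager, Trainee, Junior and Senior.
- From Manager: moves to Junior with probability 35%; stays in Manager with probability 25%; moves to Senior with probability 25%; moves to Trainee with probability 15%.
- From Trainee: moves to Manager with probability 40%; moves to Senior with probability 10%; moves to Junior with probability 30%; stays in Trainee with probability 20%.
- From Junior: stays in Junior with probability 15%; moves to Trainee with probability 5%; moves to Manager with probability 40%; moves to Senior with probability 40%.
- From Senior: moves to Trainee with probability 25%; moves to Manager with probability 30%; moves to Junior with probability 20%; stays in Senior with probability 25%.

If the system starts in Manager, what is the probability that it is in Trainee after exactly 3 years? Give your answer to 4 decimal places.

0.1619

Propagate the distribution vector 3 years from Manager.
After 0 years: (1.0000, 0.0000, 0.0000, 0.0000)
After 1 year: (0.2500, 0.1500, 0.3500, 0.2500)
After 2 years: (0.3375, 0.1475, 0.2350, 0.2800)
After 3 years: (0.3214, 0.1619, 0.2536, 0.2631)
P(in Trainee after 3 years) = 0.1619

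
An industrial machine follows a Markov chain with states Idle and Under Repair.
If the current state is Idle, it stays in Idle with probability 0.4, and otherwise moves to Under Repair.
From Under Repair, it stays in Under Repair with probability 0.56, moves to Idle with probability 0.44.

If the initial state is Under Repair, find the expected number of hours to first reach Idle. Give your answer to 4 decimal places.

Let t(s) be the expected number of hours to first reach Idle from state s, with t(Idle) = 0. Conditioning on the first hour:
t(Under Repair) = 1 + 0.56·t(Under Repair)
Solving: t(Under Repair) = 2.2727.
Expected hours from Under Repair to Idle: 2.2727.

2.2727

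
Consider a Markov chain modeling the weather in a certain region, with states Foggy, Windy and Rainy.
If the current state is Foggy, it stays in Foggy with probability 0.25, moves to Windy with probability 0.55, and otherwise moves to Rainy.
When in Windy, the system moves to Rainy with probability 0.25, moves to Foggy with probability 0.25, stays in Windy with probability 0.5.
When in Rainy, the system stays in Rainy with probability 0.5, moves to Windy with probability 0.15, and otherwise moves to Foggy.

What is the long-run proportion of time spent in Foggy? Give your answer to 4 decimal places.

0.2815

Let the stationary distribution be π with π = πP and π_1 + π_2 + π_3 = 1.
π_1 = 0.25·π_1 + 0.25·π_2 + 0.35·π_3
π_2 = 0.55·π_1 + 0.5·π_2 + 0.15·π_3
Solving with the normalization constraint gives π = (0.2815, 0.4040, 0.3146).
So the stationary probability of Foggy is 0.2815.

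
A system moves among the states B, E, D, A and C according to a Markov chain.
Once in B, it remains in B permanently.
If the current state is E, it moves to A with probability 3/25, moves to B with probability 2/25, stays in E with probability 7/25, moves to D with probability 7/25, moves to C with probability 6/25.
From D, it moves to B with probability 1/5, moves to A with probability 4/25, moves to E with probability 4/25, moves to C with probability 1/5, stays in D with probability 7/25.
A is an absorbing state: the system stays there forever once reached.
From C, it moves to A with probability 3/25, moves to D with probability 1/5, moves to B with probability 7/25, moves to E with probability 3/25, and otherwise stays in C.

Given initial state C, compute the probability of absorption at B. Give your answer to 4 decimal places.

0.6410

Let h(s) be the probability of absorption at B starting from transient state s. Then h(B) = 1 and h(A) = 0. By first-step analysis:
h(E) = 0.08·1 + 0.28·h(E) + 0.28·h(D) + 0.12·0 + 0.24·h(C)
h(D) = 0.2·1 + 0.16·h(E) + 0.28·h(D) + 0.16·0 + 0.2·h(C)
h(C) = 0.28·1 + 0.12·h(E) + 0.2·h(D) + 0.12·0 + 0.28·h(C)
Solving: h(E) = 0.5495, h(D) = 0.5780, h(C) = 0.6410.
Starting from C, the probability is 0.6410.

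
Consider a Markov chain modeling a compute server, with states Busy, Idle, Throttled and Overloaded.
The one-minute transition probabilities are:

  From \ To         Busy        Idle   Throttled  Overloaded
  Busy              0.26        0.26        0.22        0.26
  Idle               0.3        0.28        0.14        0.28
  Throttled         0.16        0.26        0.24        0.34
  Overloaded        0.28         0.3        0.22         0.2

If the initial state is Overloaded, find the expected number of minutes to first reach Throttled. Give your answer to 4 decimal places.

5.0672

Let t(s) be the expected number of minutes to first reach Throttled from state s, with t(Throttled) = 0. Conditioning on the first minute:
t(Busy) = 1 + 0.26·t(Busy) + 0.26·t(Idle) + 0.26·t(Overloaded)
t(Idle) = 1 + 0.3·t(Busy) + 0.28·t(Idle) + 0.28·t(Overloaded)
t(Overloaded) = 1 + 0.28·t(Busy) + 0.3·t(Idle) + 0.2·t(Overloaded)
Solving: t(Busy) = 5.0516, t(Idle) = 5.4643, t(Overloaded) = 5.0672.
Expected minutes from Overloaded to Throttled: 5.0672.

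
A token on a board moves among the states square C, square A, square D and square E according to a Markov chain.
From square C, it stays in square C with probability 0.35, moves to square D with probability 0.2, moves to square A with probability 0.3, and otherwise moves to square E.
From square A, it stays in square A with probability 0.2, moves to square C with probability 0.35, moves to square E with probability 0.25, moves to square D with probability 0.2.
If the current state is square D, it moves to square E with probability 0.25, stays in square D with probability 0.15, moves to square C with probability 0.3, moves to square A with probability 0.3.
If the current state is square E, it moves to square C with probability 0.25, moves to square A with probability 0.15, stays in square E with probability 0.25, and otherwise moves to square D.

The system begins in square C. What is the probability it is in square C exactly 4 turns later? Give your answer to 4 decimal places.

0.3172

Propagate the distribution vector 4 turns from square C.
After 0 turns: (1.0000, 0.0000, 0.0000, 0.0000)
After 1 turn: (0.3500, 0.3000, 0.2000, 0.1500)
After 2 turns: (0.3250, 0.2475, 0.2125, 0.2150)
After 3 turns: (0.3179, 0.2430, 0.2216, 0.2175)
After 4 turns: (0.3172, 0.2431, 0.2215, 0.2182)
P(in square C after 4 turns) = 0.3172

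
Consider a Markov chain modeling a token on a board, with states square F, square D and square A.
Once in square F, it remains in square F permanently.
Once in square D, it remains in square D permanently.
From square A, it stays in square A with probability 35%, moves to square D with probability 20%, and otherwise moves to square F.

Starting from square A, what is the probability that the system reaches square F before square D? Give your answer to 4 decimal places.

0.6923

Let h(s) be the probability of absorption at square F starting from transient state s. Then h(square F) = 1 and h(square D) = 0. By first-step analysis:
h(square A) = 0.45·1 + 0.2·0 + 0.35·h(square A)
Solving: h(square A) = 0.6923.
Starting from square A, the probability is 0.6923.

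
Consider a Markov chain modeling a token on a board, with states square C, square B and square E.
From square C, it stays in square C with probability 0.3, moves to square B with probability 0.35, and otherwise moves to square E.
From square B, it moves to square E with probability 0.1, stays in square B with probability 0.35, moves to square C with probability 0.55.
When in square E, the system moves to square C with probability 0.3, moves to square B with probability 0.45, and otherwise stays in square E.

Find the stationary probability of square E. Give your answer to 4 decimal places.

Let the stationary distribution be π with π = πP and π_1 + π_2 + π_3 = 1.
π_1 = 0.3·π_1 + 0.55·π_2 + 0.3·π_3
π_2 = 0.35·π_1 + 0.35·π_2 + 0.45·π_3
Solving with the normalization constraint gives π = (0.3933, 0.3733, 0.2333).
So the stationary probability of square E is 0.2333.

0.2333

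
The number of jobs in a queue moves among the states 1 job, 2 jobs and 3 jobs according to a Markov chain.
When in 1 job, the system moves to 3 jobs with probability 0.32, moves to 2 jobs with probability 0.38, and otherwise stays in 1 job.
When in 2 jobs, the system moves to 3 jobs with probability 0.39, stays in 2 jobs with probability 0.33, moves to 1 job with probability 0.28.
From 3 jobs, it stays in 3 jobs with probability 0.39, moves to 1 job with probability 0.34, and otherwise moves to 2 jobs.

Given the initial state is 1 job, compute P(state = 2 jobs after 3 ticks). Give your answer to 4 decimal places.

Propagate the distribution vector 3 ticks from 1 job.
After 0 ticks: (1.0000, 0.0000, 0.0000)
After 1 tick: (0.3000, 0.3800, 0.3200)
After 2 ticks: (0.3052, 0.3258, 0.3690)
After 3 ticks: (0.3082, 0.3231, 0.3686)
P(in 2 jobs after 3 ticks) = 0.3231

0.3231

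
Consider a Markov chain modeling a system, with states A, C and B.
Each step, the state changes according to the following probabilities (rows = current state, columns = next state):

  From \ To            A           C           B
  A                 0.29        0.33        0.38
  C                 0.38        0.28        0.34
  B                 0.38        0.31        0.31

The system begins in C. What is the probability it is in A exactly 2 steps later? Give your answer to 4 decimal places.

0.3458

Sum over the intermediate state after 1 step:
P = P(C→A)·P(A→A) + P(C→C)·P(C→A) + P(C→B)·P(B→A)
  = 0.38×0.29 + 0.28×0.38 + 0.34×0.38
  = 0.1102 + 0.1064 + 0.1292 = 0.3458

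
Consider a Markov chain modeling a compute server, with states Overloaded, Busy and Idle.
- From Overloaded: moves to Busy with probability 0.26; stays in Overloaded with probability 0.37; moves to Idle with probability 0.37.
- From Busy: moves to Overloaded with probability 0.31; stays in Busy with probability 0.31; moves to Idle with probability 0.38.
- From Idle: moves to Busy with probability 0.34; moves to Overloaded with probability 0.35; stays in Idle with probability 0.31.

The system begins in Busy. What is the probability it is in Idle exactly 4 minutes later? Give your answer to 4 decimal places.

0.3519

Propagate the distribution vector 4 minutes from Busy.
After 0 minutes: (0.0000, 1.0000, 0.0000)
After 1 minute: (0.3100, 0.3100, 0.3800)
After 2 minutes: (0.3438, 0.3059, 0.3503)
After 3 minutes: (0.3446, 0.3033, 0.3520)
After 4 minutes: (0.3448, 0.3033, 0.3519)
P(in Idle after 4 minutes) = 0.3519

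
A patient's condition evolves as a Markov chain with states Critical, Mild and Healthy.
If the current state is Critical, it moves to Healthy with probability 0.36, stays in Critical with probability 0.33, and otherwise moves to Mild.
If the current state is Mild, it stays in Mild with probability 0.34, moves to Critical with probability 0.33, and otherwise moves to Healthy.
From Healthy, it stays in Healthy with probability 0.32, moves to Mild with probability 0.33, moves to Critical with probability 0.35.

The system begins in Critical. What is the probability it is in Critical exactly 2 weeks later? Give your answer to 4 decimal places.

Sum over the intermediate state after 1 week:
P = P(Critical→Critical)·P(Critical→Critical) + P(Critical→Mild)·P(Mild→Critical) + P(Critical→Healthy)·P(Healthy→Critical)
  = 0.33×0.33 + 0.31×0.33 + 0.36×0.35
  = 0.1089 + 0.1023 + 0.1260 = 0.3372

0.3372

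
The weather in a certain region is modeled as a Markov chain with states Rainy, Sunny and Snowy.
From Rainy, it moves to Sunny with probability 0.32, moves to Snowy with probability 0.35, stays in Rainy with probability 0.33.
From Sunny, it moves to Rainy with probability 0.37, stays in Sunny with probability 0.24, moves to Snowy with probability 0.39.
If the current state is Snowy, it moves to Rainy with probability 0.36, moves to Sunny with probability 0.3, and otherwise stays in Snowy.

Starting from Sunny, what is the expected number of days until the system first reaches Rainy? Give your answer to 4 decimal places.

2.7301

Let t(s) be the expected number of days to first reach Rainy from state s, with t(Rainy) = 0. Conditioning on the first day:
t(Sunny) = 1 + 0.24·t(Sunny) + 0.39·t(Snowy)
t(Snowy) = 1 + 0.3·t(Sunny) + 0.34·t(Snowy)
Solving: t(Sunny) = 2.7301, t(Snowy) = 2.7561.
Expected days from Sunny to Rainy: 2.7301.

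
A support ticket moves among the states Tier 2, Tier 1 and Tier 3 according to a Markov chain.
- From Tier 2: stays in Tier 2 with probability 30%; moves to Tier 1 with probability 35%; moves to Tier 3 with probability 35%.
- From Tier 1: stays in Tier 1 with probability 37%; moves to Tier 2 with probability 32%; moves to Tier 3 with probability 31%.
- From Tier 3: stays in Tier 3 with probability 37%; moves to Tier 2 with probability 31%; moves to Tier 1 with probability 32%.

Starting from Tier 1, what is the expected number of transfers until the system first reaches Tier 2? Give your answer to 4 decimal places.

Let t(s) be the expected number of transfers to first reach Tier 2 from state s, with t(Tier 2) = 0. Conditioning on the first transfer:
t(Tier 1) = 1 + 0.37·t(Tier 1) + 0.31·t(Tier 3)
t(Tier 3) = 1 + 0.32·t(Tier 1) + 0.37·t(Tier 3)
Solving: t(Tier 1) = 3.1575, t(Tier 3) = 3.1911.
Expected transfers from Tier 1 to Tier 2: 3.1575.

3.1575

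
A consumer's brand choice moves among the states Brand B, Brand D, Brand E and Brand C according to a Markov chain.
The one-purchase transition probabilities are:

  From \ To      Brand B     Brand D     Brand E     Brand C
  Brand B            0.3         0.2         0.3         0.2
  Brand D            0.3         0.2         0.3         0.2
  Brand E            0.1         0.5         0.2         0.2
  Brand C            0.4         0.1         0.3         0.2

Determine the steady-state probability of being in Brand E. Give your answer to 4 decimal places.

Let the stationary distribution be π with π = πP and π_1 + π_2 + π_3 + π_4 = 1.
π_1 = 0.3·π_1 + 0.3·π_2 + 0.1·π_3 + 0.4·π_4
π_2 = 0.2·π_1 + 0.2·π_2 + 0.5·π_3 + 0.1·π_4
π_3 = 0.3·π_1 + 0.3·π_2 + 0.2·π_3 + 0.3·π_4
Solving with the normalization constraint gives π = (0.2655, 0.2618, 0.2727, 0.2000).
So the stationary probability of Brand E is 0.2727.

0.2727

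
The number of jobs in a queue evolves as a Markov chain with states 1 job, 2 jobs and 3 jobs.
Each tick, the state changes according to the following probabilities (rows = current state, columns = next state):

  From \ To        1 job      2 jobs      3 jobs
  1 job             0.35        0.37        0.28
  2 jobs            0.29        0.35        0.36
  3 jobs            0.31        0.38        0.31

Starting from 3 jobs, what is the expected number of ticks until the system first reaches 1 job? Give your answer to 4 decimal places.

Let t(s) be the expected number of ticks to first reach 1 job from state s, with t(1 job) = 0. Conditioning on the first tick:
t(2 jobs) = 1 + 0.35·t(2 jobs) + 0.36·t(3 jobs)
t(3 jobs) = 1 + 0.38·t(2 jobs) + 0.31·t(3 jobs)
Solving: t(2 jobs) = 3.3686, t(3 jobs) = 3.3045.
Expected ticks from 3 jobs to 1 job: 3.3045.

3.3045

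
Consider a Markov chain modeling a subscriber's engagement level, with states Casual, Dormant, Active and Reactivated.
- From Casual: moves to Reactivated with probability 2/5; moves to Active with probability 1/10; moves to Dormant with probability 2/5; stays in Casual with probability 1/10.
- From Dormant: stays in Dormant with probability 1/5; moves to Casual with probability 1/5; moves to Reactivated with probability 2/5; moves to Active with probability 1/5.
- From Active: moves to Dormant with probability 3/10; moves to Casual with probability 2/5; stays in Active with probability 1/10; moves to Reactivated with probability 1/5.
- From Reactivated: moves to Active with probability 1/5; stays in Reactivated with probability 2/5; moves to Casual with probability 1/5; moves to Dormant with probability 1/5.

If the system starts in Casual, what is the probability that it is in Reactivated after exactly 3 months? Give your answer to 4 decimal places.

Propagate the distribution vector 3 months from Casual.
After 0 months: (1.0000, 0.0000, 0.0000, 0.0000)
After 1 month: (0.1000, 0.4000, 0.1000, 0.4000)
After 2 months: (0.2100, 0.2300, 0.1800, 0.3800)
After 3 months: (0.2150, 0.2600, 0.1610, 0.3640)
P(in Reactivated after 3 months) = 0.3640

0.3640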